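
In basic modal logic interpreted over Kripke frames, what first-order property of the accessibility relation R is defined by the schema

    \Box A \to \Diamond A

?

seriality

This is the D axiom.
Its frame correspondent is seriality — \forall x \exists y Rxy.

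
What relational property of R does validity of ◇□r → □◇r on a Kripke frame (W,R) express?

Suppose ◇□r→□◇r is valid. Take Rxy, Rxz and set V(r)={w : Ryw}. Then □r at y so ◇□r at x, so □◇r at x, so ◇r at z, giving w with Rzw and Ryw.
Conversely, any frame satisfying ∀x ∀y ∀z (Rxy ∧ Rxz → ∃w (Ryw ∧ Rzw)) validates the schema.
So the correspondent is convergence.

Convergence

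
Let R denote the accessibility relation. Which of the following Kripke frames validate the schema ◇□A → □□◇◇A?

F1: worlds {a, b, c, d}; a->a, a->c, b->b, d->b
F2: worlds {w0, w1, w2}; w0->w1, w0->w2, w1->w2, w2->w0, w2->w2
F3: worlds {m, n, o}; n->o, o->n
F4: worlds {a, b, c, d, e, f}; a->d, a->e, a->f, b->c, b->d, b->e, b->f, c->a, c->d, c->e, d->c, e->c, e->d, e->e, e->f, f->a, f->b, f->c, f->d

Frame correspondent (Sahlqvist): ∀x ∀y ∀z ((xRy ∧ xR²z) → ∃w (yRw ∧ zR²w)) — i.e. a generalized confluence (Geach) condition.
F1: fails — aRa, aR²c but no w with aRw and cR²w.
F2: holds.
F3: holds.
F4: fails — aRd, aR²d but no w with dRw and dR²w.

F2, F3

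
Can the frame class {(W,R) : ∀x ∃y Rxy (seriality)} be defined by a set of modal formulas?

The condition is seriality. A defining modal formula is □r → ◇r.

Yes, by □r → ◇r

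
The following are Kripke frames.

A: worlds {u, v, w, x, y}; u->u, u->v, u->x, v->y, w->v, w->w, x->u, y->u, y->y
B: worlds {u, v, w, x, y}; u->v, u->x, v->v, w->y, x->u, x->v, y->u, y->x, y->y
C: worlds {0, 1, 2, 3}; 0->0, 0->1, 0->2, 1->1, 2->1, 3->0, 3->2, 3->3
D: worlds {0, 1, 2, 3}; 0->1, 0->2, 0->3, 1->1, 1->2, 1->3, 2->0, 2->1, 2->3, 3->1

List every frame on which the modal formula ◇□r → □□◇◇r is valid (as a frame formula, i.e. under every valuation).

The schema corresponds to a generalized confluence (Geach) condition: ∀x ∀y ∀z ((xRy ∧ xR²z) → ∃w (yRw ∧ zR²w)).
A: fails — uRv, uR²x but no t with vRt and xR²t.
B: fails — yRy, yR²v but no t with yRt and vR²t.
C: fails — 3R3, 3R²1 but no w with 3Rw and 1R²w.
D: condition met.

D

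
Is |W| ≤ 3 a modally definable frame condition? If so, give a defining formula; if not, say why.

Any modally definable frame class is closed under disjoint unions.
Any modal formula valid on each of 4 disjoint one-world frames is valid on their disjoint union (validity is preserved under disjoint unions). Each one-world frame has |W|=1≤3, but the union has |W|=4.
So no modal formula (or set of formulas) defines exactly the |W|≤3 frames.

No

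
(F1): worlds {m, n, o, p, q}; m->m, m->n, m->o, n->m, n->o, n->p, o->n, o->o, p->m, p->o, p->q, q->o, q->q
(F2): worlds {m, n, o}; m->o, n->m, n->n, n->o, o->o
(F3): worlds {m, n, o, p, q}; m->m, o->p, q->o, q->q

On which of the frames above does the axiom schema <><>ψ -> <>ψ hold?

(F2)

Frame correspondent (Sahlqvist): forall x forall y forall z (Rxy & Ryz -> Rxz) — i.e. transitivity.
(F1): fails — Ron and Rnm but not Rom.
(F2): condition met.
(F3): fails — Rqo and Rop but not Rqp.
Valid on: (F2).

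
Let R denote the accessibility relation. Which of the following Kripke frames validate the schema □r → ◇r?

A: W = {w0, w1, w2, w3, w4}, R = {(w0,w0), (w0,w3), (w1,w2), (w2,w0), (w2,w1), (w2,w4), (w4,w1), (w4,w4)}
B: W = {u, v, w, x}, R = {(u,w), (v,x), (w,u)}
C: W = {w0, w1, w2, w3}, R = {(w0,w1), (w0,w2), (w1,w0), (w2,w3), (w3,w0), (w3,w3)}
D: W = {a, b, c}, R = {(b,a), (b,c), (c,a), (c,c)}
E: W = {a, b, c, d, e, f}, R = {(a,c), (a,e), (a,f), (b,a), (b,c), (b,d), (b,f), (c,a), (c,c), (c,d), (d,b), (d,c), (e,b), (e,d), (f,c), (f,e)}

C, E

The schema corresponds to seriality: ∀x ∃y Rxy.
A: fails — world w3 has no successor.
B: fails — world x has no successor.
C: satisfies the condition.
D: fails — world a has no successor.
E: satisfies the condition.
Valid on: C, E.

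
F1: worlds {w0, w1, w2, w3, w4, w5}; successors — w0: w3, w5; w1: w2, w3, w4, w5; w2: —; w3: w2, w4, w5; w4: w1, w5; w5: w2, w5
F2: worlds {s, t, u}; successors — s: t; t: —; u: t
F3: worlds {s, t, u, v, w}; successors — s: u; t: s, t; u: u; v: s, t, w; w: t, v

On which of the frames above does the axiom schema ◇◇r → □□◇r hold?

F2

This is the axiom for a generalized confluence (Geach) condition; its first-order frame correspondent is ∀x ∀y ∀z ((xR²y ∧ xR²z) → ∃w (y = w ∧ zRw)).
F1: fails — w0R²w2, w0R²w2 but no w with w2=w and w2Rw.
F2: holds.
F3: fails — tR²s, tR²s but no w* with s=w* and sRw*.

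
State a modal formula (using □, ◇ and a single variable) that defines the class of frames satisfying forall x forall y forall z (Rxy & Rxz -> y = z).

◇ψ → □ψ

This is partial functionality; the standard corresponding axiom is CD: ◇ψ → □ψ.
Suppose ◇ψ→□ψ is valid. Take Rxy, Rxz and set V(ψ)={y}. Then ◇ψ at x, so □ψ at x, so ψ at z, i.e. z=y.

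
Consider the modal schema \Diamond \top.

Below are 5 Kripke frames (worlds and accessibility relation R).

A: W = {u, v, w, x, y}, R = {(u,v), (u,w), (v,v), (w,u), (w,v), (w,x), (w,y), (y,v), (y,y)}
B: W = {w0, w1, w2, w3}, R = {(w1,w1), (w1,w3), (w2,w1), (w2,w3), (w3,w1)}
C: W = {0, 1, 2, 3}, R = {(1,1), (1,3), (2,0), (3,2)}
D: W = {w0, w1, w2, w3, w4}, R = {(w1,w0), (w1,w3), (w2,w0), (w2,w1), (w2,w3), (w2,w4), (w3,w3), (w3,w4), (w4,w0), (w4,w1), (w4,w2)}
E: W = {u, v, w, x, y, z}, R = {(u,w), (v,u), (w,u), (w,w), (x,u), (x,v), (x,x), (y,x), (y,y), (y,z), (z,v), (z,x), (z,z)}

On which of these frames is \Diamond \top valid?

E

The schema corresponds to seriality: \forall x \exists y Rxy.
A: fails — world x has no successor.
B: fails — world w0 has no successor.
C: fails — world 0 has no successor.
D: fails — world w0 has no successor.
E: ✓.
Valid on: E.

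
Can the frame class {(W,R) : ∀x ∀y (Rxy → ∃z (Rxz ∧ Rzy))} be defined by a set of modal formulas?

Yes, by □□r → □r

The condition is density. A defining modal formula is □□r → □r.
Suppose □□r→□r is valid. Take Rxy and set V(r)={w : xR²w}. Then □□r at x, so □r at x, so r at y, i.e. ∃z(Rxz∧Rzy).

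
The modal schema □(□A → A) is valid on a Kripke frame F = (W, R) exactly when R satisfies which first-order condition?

Shift-reflexivity

Suppose □(□A→A) is valid. Take Rxy and set V(A)={w : Ryw}. Then at y, □A holds; since □(□A→A) at x, □A→A at y, so A at y, i.e. Ryy.
Conversely, any frame satisfying ∀x ∀y (Rxy → Ryy) validates the schema.
So the correspondent is shift-reflexivity.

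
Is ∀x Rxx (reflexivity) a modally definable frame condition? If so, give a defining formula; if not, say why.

Yes — defined by □p → p

The condition is reflexivity. A defining modal formula is □p → p.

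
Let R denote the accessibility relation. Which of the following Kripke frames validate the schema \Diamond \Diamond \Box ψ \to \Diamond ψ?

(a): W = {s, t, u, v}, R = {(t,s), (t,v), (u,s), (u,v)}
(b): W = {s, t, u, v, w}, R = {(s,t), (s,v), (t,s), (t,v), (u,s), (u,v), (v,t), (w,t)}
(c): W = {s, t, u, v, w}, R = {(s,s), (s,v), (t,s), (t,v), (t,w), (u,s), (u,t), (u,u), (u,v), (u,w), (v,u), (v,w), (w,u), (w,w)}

The schema corresponds to a generalized confluence (Geach) condition: \forall x \forall y (x R^2 y \to \exists w (yRw \wedge xRw)).
(a): holds.
(b): fails — tR²v but no w* with vRw* and tRw*.
(c): fails — sR²v but no w* with vRw* and sRw*.
Valid on: (a).

(a)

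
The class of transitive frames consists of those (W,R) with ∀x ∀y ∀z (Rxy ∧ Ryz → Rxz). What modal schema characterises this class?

This is transitivity; the standard corresponding axiom is 4: □p → □□p.
Suppose □p→□□p is valid. Take Rxy, Ryz and set V(p)={w : Rxw}. Then □p at x, so □□p at x, so □p at y, so p at z, i.e. Rxz.

□p → □□p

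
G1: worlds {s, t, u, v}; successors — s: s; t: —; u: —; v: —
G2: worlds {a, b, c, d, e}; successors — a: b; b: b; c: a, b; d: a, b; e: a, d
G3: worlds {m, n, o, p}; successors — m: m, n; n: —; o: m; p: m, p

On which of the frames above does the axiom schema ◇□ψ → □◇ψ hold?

Frame correspondent (Sahlqvist): ∀x ∀y ∀z (Rxy ∧ Rxz → ∃w (Ryw ∧ Rzw)) — i.e. convergence.
G1: ✓.
G2: ✓.
G3: fails — Rmm and Rmn but m and n have no common successor.
Valid on: G1, G2.

G1, G2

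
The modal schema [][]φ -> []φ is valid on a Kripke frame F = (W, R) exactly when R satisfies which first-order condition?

Suppose □□φ→□φ is valid. Take Rxy and set V(φ)={w : xR²w}. Then □□φ at x, so □φ at x, so φ at y, i.e. ∃z(Rxz∧Rzy).

Density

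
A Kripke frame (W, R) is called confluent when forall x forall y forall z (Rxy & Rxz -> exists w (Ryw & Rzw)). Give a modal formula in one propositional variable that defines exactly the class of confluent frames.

◇□r → □◇r

A defining formula is ◇□r → □◇r (the .2 axiom).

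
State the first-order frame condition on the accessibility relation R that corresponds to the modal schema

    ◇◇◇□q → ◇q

∀x ∀y (xR³y → ∃w (yRw ∧ xRw))

This is a Sahlqvist (Geach-type) schema ◇^3□^1q → □^0◇^1q.
Minimal-valuation argument: fix x; take any y with xR^3y and any z with xR^0z. Set V(q) to the set of worlds R-reachable from y in exactly 1 step. Then □^1q holds at y, so the antecedent holds at x; validity forces ◇^1q at z, giving a w with zR^1w and yR^1w.
First-order correspondent: ∀x ∀y (xR³y → ∃w (yRw ∧ xRw)).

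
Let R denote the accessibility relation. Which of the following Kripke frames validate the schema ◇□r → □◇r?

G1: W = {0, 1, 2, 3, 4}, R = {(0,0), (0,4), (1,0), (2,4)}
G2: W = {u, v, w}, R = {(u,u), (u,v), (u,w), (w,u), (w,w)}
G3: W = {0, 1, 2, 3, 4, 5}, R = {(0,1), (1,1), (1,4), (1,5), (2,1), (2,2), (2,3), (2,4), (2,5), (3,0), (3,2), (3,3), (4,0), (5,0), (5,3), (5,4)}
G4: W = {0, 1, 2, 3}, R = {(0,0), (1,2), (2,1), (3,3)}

G4

Frame correspondent (Sahlqvist): ∀x ∀y ∀z (Rxy ∧ Rxz → ∃w (Ryw ∧ Rzw)) — i.e. convergence.
G1: fails — R00 and R04 but 0 and 4 have no common successor.
G2: fails — Ruv and Ruv but v and v have no common successor.
G3: fails — R11 and R14 but 1 and 4 have no common successor.
G4: condition met.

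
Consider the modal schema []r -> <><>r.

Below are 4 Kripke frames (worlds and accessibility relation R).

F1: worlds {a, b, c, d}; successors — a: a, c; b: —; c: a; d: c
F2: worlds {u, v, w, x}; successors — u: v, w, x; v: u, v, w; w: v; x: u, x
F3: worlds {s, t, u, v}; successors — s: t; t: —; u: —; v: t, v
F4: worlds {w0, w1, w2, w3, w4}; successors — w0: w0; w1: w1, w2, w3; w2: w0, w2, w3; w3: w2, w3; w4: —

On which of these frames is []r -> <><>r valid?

F2

The schema corresponds to a generalized confluence (Geach) condition: forall x exists w (xRw & x R^2 w).
F1: fails — at b but no w with bRw and bR²w.
F2: satisfies the condition.
F3: fails — at s but no w with sRw and sR²w.
F4: fails — at w4 but no w with w4Rw and w4R²w.
Valid on: F2.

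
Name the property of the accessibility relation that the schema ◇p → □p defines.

Suppose ◇p→□p is valid. Take Rxy, Rxz and set V(p)={y}. Then ◇p at x, so □p at x, so p at z, i.e. z=y.
Conversely, on a frame with partial functionality the schema holds at every world under every valuation.
Frame condition: ∀x ∀y ∀z (Rxy ∧ Rxz → y = z).

partial functionality: ∀x ∀y ∀z (Rxy ∧ Rxz → y = z)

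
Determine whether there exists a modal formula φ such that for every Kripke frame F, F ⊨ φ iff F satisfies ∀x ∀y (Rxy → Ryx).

Yes, by q → □◇q

Yes: it is symmetry, defined by the B schema q → □◇q.
Suppose q→□◇q is valid. Take Rxy and set V(q)={x}. Then q at x, so □◇q at x, so ◇q at y, so some z with Ryz has q; z=x, i.e. Ryx.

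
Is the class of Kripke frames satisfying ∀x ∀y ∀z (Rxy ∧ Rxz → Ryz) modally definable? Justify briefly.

Yes: it is the Euclidean property, defined by the 5 schema ◇q → □◇q.

Yes, by ◇q → □◇q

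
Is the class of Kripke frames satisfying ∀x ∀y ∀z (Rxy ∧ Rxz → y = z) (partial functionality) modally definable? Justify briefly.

Definable; ◇r → □r defines it

The condition is partial functionality. A defining modal formula is ◇r → □r.
Suppose ◇r→□r is valid. Take Rxy, Rxz and set V(r)={y}. Then ◇r at x, so □r at x, so r at z, i.e. z=y.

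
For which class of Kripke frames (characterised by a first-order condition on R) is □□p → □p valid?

density: ∀x ∀y (Rxy → ∃z (Rxz ∧ Rzy))

Suppose □□p→□p is valid. Take Rxy and set V(p)={w : xR²w}. Then □□p at x, so □p at x, so p at y, i.e. ∃z(Rxz∧Rzy).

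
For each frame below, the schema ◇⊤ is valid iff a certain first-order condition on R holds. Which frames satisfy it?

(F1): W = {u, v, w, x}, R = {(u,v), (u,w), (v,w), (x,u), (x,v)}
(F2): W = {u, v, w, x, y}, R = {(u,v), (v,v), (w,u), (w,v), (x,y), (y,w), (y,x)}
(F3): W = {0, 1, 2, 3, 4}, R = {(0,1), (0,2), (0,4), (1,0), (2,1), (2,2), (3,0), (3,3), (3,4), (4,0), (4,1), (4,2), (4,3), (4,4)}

Frame correspondent (Sahlqvist): ∀x ∃y Rxy — i.e. seriality.
(F1): fails — world w has no successor.
(F2): condition met.
(F3): condition met.
Valid on: (F2), (F3).

(F2), (F3)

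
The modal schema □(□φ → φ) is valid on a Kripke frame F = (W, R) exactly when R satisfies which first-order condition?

This is the T□ axiom.
It corresponds to shift-reflexivity: ∀x ∀y (Rxy → Ryy).

shift-reflexivity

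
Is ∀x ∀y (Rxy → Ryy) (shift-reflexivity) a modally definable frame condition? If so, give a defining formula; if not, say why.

Yes, by □(□r → r)

Yes: it is shift-reflexivity, defined by the T□ schema □(□r → r).
Suppose □(□r→r) is valid. Take Rxy and set V(r)={w : Ryw}. Then at y, □r holds; since □(□r→r) at x, □r→r at y, so r at y, i.e. Ryy.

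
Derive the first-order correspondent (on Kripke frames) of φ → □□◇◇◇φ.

This is a Sahlqvist (Geach-type) schema ◇^0□^0φ → □^2◇^3φ.
First-order correspondent: ∀x ∀z (xR²z → ∃w (x = w ∧ zR³w)).

∀x ∀z (xR²z → ∃w (x = w ∧ zR³w))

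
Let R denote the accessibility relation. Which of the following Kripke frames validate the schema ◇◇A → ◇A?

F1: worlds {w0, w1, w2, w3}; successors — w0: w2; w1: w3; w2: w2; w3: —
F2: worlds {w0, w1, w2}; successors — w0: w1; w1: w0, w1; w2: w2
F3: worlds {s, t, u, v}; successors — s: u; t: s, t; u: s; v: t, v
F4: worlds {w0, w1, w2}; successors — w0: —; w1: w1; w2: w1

F1, F4

This is the axiom for transitivity; its first-order frame correspondent is ∀x ∀y ∀z (Rxy ∧ Ryz → Rxz).
F1: condition met.
F2: fails — Rw0w1 and Rw1w0 but not Rw0w0.
F3: fails — Rus and Rsu but not Ruu.
F4: condition met.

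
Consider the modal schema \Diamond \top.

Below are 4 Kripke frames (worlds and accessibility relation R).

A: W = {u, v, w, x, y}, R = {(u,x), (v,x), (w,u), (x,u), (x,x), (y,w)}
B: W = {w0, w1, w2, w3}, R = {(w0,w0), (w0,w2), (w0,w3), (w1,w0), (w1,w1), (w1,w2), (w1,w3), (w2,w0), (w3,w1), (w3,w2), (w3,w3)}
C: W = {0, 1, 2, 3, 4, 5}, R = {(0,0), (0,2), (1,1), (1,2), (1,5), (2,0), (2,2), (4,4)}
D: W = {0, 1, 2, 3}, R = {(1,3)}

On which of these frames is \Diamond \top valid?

A, B

Frame correspondent (Sahlqvist): \forall x \exists y Rxy — i.e. seriality.
A: holds.
B: holds.
C: fails — world 3 has no successor.
D: fails — world 0 has no successor.
Valid on: A, B.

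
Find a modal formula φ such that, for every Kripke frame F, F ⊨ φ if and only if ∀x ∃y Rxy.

□r → ◇r

The condition is seriality. The D schema □r → ◇r defines it.
Suppose □r→◇r is valid. At any x set V(r)=W. Then □r at x, so ◇r at x, so x has a successor.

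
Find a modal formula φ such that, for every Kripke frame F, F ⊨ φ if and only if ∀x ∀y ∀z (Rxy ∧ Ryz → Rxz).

□r → □□r

This is transitivity; the standard corresponding axiom is 4: □r → □□r.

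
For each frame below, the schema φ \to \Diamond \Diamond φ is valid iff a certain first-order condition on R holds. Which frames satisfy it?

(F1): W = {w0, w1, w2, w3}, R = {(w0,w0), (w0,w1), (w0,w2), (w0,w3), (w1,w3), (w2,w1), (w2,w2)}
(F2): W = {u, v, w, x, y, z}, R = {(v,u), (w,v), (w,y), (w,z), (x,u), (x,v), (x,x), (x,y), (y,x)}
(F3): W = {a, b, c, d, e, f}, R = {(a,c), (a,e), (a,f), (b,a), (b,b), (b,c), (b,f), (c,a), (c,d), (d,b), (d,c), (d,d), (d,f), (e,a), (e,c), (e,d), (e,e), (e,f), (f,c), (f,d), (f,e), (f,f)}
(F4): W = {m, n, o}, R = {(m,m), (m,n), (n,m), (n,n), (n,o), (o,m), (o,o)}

(F3), (F4)

The schema corresponds to a generalized confluence (Geach) condition: \forall x \exists w (x = w \wedge x R^2 w).
(F1): fails — at w1 but no w with w1=w and w1R²w.
(F2): fails — at u but no t with u=t and uR²t.
(F3): condition met.
(F4): condition met.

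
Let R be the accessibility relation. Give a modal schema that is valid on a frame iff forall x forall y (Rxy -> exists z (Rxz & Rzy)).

□□ψ → □ψ

A defining formula is □□ψ → □ψ (the C4 axiom).
Suppose □□ψ→□ψ is valid. Take Rxy and set V(ψ)={w : xR²w}. Then □□ψ at x, so □ψ at x, so ψ at y, i.e. ∃z(Rxz∧Rzy).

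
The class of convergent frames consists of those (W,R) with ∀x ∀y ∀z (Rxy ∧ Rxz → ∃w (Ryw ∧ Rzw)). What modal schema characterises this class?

The condition is convergence. The .2 schema ◇□ψ → □◇ψ defines it.

◇□ψ → □◇ψ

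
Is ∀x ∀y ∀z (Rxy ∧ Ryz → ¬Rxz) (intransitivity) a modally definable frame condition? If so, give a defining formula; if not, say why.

Any modally definable frame class is closed under surjective bounded morphisms.
The 3-cycle (worlds w0,w1,w2 with w0→w1→w2→w0) is intransitive. Mapping every world to a single reflexive point • is a surjective bounded morphism; the reflexive point is not intransitive (R••∧R•• but R••).
So no modal formula (or set of formulas) defines exactly the intransitive frames.

Not modally definable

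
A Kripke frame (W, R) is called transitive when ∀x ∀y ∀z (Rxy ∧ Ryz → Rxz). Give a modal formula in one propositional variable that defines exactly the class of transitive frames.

This is transitivity; the standard corresponding axiom is 4: □p → □□p.
Suppose □p→□□p is valid. Take Rxy, Ryz and set V(p)={w : Rxw}. Then □p at x, so □□p at x, so □p at y, so p at z, i.e. Rxz.

□p → □□p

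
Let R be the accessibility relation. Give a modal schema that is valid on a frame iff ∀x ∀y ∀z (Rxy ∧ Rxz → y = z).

◇ψ → □ψ

The condition is partial functionality. The CD schema ◇ψ → □ψ defines it.
Suppose ◇ψ→□ψ is valid. Take Rxy, Rxz and set V(ψ)={y}. Then ◇ψ at x, so □ψ at x, so ψ at z, i.e. z=y.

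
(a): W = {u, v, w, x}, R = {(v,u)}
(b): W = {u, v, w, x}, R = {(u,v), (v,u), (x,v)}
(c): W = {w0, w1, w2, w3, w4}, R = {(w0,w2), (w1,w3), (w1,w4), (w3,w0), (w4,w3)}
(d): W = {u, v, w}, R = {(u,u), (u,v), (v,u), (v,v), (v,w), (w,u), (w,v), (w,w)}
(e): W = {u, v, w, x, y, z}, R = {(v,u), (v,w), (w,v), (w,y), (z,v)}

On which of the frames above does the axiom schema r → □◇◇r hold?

The schema corresponds to a generalized confluence (Geach) condition: ∀x ∀z (xRz → ∃w (x = w ∧ zR²w)).
(a): fails — vRu but no t with v=t and uR²t.
(b): fails — uRv but no t with u=t and vR²t.
(c): fails — w0Rw2 but no w with w0=w and w2R²w.
(d): condition met.
(e): fails — vRu but no t with v=t and uR²t.

(d)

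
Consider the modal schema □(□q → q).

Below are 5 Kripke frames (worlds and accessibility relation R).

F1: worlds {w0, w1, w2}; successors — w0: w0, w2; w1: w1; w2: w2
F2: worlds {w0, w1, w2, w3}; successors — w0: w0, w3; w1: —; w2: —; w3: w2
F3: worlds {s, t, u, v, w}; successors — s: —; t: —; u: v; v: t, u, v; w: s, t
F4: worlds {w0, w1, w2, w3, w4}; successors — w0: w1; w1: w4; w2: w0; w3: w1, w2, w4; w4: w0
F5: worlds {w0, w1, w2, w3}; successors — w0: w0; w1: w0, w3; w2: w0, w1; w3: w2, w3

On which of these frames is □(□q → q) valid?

F1

Frame correspondent (Sahlqvist): ∀x ∀y (Rxy → Ryy) — i.e. shift-reflexivity.
F1: ✓.
F2: fails — Rw3w2 but not Rw2w2.
F3: fails — Rwt but not Rtt.
F4: fails — Rw3w2 but not Rw2w2.
F5: fails — Rw3w2 but not Rw2w2.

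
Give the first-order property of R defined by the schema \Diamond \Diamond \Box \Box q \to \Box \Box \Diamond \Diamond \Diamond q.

\forall x \forall y \forall z ((x R^2 y \wedge x R^2 z) \to \exists w (y R^2 w \wedge z R^3 w))

This is a Sahlqvist (Geach-type) schema ◇^2□^2q → □^2◇^3q.
Minimal-valuation argument: fix x; take any y with xR^2y and any z with xR^2z. Set V(q) to the set of worlds R-reachable from y in exactly 2 steps. Then □^2q holds at y, so the antecedent holds at x; validity forces ◇^3q at z, giving a w with zR^3w and yR^2w.
First-order correspondent: \forall x \forall y \forall z ((x R^2 y \wedge x R^2 z) \to \exists w (y R^2 w \wedge z R^3 w)).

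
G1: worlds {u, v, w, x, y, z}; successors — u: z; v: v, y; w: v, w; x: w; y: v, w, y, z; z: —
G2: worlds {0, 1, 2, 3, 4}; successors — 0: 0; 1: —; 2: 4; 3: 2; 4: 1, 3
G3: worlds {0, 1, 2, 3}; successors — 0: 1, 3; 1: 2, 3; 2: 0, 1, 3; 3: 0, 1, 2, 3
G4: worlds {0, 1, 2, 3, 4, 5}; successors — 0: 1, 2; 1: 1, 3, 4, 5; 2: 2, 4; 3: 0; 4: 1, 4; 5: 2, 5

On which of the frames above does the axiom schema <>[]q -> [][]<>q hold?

This is the axiom for a generalized confluence (Geach) condition; its first-order frame correspondent is forall x forall y forall z ((xRy & x R^2 z) -> exists w (yRw & zRw)).
G1: fails — vRv, vR²z but no t with vRt and zRt.
G2: fails — 2R4, 2R²1 but no w with 4Rw and 1Rw.
G3: holds.
G4: fails — 0R1, 0R²3 but no w with 1Rw and 3Rw.
Valid on: G3.

G3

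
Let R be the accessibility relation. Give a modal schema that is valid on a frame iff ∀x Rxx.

□ψ → ψ

The condition is reflexivity. The T schema □ψ → ψ defines it.
Suppose □ψ→ψ is valid. At any x set V(ψ)={w : Rxw}. Then □ψ holds at x, so ψ holds at x, i.e. Rxx.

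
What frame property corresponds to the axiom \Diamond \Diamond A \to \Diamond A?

transitivity

Replacing A by ¬A and contraposing gives the equivalent schema □A → □□A.
Suppose □A→□□A is valid. Take Rxy, Ryz and set V(A)={w : Rxw}. Then □A at x, so □□A at x, so □A at y, so A at z, i.e. Rxz.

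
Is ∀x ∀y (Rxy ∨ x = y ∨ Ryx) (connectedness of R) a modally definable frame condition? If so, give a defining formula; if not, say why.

No — not modally definable

If a class were modally definable it would be closed under disjoint unions (Goldblatt–Thomason).
Take 3 disjoint single-world reflexive frames: each is trivially connected, but their disjoint union has 3 worlds with no edge between distinct components, so it is not connected.
So the class is not modally definable.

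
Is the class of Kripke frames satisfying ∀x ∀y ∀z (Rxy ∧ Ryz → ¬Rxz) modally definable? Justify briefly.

Modal frame validity is preserved under surjective bounded morphisms.
The 3-cycle (worlds w0,w1,w2 with w0→w1→w2→w0) is intransitive. Mapping every world to a single reflexive point • is a surjective bounded morphism; the reflexive point is not intransitive (R••∧R•• but R••).
So no modal formula (or set of formulas) defines exactly the intransitive frames.

Not definable by any modal formula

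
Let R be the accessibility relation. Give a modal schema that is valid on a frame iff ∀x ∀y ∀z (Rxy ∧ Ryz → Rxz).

A defining formula is □q → □□q (the 4 axiom).
Suppose □q→□□q is valid. Take Rxy, Ryz and set V(q)={w : Rxw}. Then □q at x, so □□q at x, so □q at y, so q at z, i.e. Rxz.

□q → □□q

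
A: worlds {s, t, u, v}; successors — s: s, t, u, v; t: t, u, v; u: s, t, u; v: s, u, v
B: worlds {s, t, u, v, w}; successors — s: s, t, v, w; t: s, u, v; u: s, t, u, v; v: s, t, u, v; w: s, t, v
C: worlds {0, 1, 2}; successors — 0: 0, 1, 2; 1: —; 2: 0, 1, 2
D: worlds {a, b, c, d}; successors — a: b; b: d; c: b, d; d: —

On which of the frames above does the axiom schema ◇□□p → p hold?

Frame correspondent (Sahlqvist): ∀x ∀y (xRy → ∃w (yR²w ∧ x = w)) — i.e. a generalized confluence (Geach) condition.
A: holds.
B: holds.
C: fails — 0R1 but no w with 1R²w and 0=w.
D: fails — aRb but no w with bR²w and a=w.

A, B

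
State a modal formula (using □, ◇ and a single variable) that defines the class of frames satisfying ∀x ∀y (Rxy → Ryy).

□(□ψ → ψ)

This is shift-reflexivity; the standard corresponding axiom is T□: □(□ψ → ψ).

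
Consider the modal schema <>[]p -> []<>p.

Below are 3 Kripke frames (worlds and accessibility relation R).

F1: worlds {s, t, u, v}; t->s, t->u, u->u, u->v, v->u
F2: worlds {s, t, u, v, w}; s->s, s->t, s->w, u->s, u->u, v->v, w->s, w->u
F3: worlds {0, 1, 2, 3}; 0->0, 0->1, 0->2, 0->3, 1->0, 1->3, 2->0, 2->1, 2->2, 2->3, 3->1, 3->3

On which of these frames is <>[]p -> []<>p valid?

F3

This is the axiom for convergence; its first-order frame correspondent is forall x forall y forall z (Rxy & Rxz -> exists w (Ryw & Rzw)).
F1: fails — Rts and Rts but s and s have no common successor.
F2: fails — Rsw and Rst but w and t have no common successor.
F3: condition met.
Valid on: F3.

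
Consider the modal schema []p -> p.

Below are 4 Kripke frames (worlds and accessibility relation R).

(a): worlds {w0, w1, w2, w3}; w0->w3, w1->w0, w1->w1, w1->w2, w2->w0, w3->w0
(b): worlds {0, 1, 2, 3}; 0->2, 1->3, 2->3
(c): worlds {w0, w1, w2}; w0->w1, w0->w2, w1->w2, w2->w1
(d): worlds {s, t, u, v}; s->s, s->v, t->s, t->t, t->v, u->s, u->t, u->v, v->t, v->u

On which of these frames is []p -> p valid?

none

This is the axiom for reflexivity; its first-order frame correspondent is forall x Rxx.
(a): fails — world w0 does not see itself.
(b): fails — world 0 does not see itself.
(c): fails — world w0 does not see itself.
(d): fails — world u does not see itself.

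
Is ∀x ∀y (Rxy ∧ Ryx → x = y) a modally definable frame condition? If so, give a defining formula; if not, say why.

Not definable by any modal formula

Modal frame validity is preserved under surjective bounded morphisms.
The 4-cycle (worlds a,b,c,d with a→b→c→d→a) is antisymmetric. Sending even-indexed worlds to a and odd-indexed worlds to b is a surjective bounded morphism onto the two-world frame with a↔b, which is not antisymmetric.
Hence antisymmetry is not modally definable.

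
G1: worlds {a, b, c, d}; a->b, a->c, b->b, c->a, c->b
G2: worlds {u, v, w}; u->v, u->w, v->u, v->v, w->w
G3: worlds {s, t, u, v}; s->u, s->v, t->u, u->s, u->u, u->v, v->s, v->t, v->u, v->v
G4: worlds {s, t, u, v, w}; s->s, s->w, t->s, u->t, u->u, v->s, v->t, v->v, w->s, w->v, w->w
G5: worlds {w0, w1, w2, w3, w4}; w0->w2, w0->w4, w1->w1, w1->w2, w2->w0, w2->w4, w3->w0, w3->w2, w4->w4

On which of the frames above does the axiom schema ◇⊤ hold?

Frame correspondent (Sahlqvist): ∀x ∃y Rxy — i.e. seriality.
G1: fails — world d has no successor.
G2: holds.
G3: holds.
G4: holds.
G5: holds.

G2, G3, G4, G5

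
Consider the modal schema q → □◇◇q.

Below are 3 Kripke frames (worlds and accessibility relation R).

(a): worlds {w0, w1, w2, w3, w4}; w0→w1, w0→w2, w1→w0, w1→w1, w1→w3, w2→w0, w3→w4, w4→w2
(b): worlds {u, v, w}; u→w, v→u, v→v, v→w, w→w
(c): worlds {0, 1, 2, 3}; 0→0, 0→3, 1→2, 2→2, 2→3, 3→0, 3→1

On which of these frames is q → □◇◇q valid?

This is the axiom for a generalized confluence (Geach) condition; its first-order frame correspondent is ∀x ∀z (xRz → ∃w (x = w ∧ zR²w)).
(a): fails — w0Rw2 but no w with w0=w and w2R²w.
(b): fails — uRw but no t with u=t and wR²t.
(c): condition met.

(c)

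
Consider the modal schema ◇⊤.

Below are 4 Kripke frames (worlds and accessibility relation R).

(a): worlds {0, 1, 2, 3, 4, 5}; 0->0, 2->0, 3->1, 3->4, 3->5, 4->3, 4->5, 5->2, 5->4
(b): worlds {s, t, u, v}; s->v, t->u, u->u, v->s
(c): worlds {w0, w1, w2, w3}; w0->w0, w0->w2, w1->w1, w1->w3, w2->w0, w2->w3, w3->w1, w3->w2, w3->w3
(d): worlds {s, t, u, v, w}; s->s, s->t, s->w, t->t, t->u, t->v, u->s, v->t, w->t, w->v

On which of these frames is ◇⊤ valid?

(b), (c), (d)

Frame correspondent (Sahlqvist): ∀x ∃y Rxy — i.e. seriality.
(a): fails — world 1 has no successor.
(b): holds.
(c): holds.
(d): holds.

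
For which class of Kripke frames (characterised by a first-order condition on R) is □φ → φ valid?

Suppose □φ→φ is valid. At any x set V(φ)={w : Rxw}. Then □φ holds at x, so φ holds at x, i.e. Rxx.

Reflexivity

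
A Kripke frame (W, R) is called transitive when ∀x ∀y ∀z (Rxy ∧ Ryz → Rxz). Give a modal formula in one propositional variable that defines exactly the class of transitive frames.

□ψ → □□ψ

A defining formula is □ψ → □□ψ (the 4 axiom).
Suppose □ψ→□□ψ is valid. Take Rxy, Ryz and set V(ψ)={w : Rxw}. Then □ψ at x, so □□ψ at x, so □ψ at y, so ψ at z, i.e. Rxz.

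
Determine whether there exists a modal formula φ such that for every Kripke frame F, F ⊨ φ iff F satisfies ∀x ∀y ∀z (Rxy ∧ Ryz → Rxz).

Yes, by □q → □□q

The condition is transitivity. A defining modal formula is □q → □□q.
Suppose □q→□□q is valid. Take Rxy, Ryz and set V(q)={w : Rxw}. Then □q at x, so □□q at x, so □q at y, so q at z, i.e. Rxz.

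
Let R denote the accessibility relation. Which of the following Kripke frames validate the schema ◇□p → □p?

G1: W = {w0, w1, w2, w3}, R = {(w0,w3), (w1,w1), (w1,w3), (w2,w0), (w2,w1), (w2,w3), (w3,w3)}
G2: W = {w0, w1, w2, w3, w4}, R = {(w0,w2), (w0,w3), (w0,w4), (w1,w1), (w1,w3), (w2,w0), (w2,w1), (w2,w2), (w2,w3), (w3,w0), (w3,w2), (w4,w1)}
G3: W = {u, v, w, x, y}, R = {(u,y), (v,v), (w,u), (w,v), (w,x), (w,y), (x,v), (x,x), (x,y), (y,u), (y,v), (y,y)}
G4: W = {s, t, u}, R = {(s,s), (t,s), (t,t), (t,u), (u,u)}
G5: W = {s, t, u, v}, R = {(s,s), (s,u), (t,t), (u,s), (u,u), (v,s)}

G5

Frame correspondent (Sahlqvist): ∀x ∀y ∀z (Rxy ∧ Rxz → Ryz) — i.e. the Euclidean property.
G1: fails — Rw1w3 and Rw1w1 but not Rw3w1.
G2: fails — Rw0w4 and Rw0w4 but not Rw4w4.
G3: fails — Rwu and Rwu but not Ruu.
G4: fails — Rts and Rtt but not Rst.
G5: holds.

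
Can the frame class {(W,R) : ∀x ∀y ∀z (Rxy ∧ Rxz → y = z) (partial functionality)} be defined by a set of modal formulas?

Definable; ◇p → □p defines it

Yes: it is partial functionality, defined by the CD schema ◇p → □p.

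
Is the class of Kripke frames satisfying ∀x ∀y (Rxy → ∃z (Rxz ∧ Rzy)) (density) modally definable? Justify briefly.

Yes — defined by □□p → □p

Yes: it is density, defined by the C4 schema □□p → □p.
Suppose □□p→□p is valid. Take Rxy and set V(p)={w : xR²w}. Then □□p at x, so □p at x, so p at y, i.e. ∃z(Rxz∧Rzy).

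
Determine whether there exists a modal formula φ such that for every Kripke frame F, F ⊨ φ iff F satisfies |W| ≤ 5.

Any modally definable frame class is closed under disjoint unions.
Any modal formula valid on each of 6 disjoint one-world frames is valid on their disjoint union (validity is preserved under disjoint unions). Each one-world frame has |W|=1≤5, but the union has |W|=6.
So no modal formula (or set of formulas) defines exactly the |W|≤5 frames.

Not definable by any modal formula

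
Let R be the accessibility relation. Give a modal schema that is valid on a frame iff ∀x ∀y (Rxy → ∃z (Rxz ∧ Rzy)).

A defining formula is □□p → □p (the C4 axiom).
Suppose □□p→□p is valid. Take Rxy and set V(p)={w : xR²w}. Then □□p at x, so □p at x, so p at y, i.e. ∃z(Rxz∧Rzy).

□□p → □p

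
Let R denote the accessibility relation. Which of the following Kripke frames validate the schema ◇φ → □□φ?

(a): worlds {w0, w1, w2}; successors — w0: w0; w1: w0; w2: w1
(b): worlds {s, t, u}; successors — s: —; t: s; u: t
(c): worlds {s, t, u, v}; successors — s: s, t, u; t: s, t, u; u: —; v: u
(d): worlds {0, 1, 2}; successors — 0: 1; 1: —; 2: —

Frame correspondent (Sahlqvist): ∀x ∀y ∀z ((xRy ∧ xR²z) → ∃w (y = w ∧ z = w)) — i.e. a generalized confluence (Geach) condition.
(a): fails — w2Rw1, w2R²w0 but w1 ≠ w0.
(b): fails — uRt, uR²s but t ≠ s.
(c): fails — sRs, sR²t but s ≠ t.
(d): holds.

(d)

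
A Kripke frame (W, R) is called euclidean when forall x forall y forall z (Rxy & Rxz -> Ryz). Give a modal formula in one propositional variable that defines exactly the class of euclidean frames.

◇q → □◇q

This is the Euclidean property; the standard corresponding axiom is 5: ◇q → □◇q.
Suppose ◇q→□◇q is valid. Take Rxy, Rxz and set V(q)={y}. Then ◇q at x, so □◇q at x, so ◇q at z, so some w with Rzw has q; w=y, i.e. Rzy. By symmetry of the argument, Ryz.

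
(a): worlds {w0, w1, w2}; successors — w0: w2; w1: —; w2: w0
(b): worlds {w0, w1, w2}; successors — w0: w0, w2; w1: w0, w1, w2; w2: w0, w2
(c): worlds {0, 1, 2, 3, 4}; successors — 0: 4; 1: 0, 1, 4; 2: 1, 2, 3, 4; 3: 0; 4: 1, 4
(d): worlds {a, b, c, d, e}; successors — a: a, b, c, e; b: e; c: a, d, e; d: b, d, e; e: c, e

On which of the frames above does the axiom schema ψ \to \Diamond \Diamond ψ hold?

(b)

This is the axiom for a generalized confluence (Geach) condition; its first-order frame correspondent is \forall x \exists w (x = w \wedge x R^2 w).
(a): fails — at w1 but no w with w1=w and w1R²w.
(b): condition met.
(c): fails — at 0 but no w with 0=w and 0R²w.
(d): fails — at b but no w with b=w and bR²w.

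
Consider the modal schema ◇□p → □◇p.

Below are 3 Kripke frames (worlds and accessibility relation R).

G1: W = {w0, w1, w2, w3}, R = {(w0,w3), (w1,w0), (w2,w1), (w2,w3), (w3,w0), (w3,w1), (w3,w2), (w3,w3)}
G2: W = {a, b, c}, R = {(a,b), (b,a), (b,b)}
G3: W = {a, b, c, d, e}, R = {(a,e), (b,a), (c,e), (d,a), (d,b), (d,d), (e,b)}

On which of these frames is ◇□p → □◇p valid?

G2

The schema corresponds to convergence: ∀x ∀y ∀z (Rxy ∧ Rxz → ∃w (Ryw ∧ Rzw)).
G1: fails — Rw3w1 and Rw3w0 but w1 and w0 have no common successor.
G2: ✓.
G3: fails — Rdd and Rda but d and a have no common successor.
Valid on: G2.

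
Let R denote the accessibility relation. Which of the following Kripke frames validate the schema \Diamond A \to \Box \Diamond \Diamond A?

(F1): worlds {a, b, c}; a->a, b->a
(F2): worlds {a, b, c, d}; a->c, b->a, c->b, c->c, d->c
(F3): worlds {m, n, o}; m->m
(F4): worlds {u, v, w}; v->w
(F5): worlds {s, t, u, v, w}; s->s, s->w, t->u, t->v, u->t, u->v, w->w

The schema corresponds to a generalized confluence (Geach) condition: \forall x \forall y \forall z ((xRy \wedge xRz) \to \exists w (y = w \wedge z R^2 w)).
(F1): holds.
(F2): fails — bRa, bRa but no w with a=w and aR²w.
(F3): holds.
(F4): fails — vRw, vRw but no t with w=t and wR²t.
(F5): fails — sRs, sRw but no w* with s=w* and wR²w*.

(F1), (F3)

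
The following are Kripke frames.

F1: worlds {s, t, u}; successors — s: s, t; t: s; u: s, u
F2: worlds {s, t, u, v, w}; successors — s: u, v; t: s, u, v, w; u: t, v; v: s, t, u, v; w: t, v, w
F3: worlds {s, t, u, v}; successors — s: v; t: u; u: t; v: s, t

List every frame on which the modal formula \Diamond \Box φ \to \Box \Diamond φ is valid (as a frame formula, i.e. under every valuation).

F1, F2

Frame correspondent (Sahlqvist): \forall x \forall y \forall z (Rxy \wedge Rxz \to \exists w (Ryw \wedge Rzw)) — i.e. convergence.
F1: holds.
F2: holds.
F3: fails — Rvt and Rvs but t and s have no common successor.
Valid on: F1, F2.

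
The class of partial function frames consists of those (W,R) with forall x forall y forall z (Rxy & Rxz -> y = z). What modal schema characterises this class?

A defining formula is ◇s → □s (the CD axiom).
Suppose ◇s→□s is valid. Take Rxy, Rxz and set V(s)={y}. Then ◇s at x, so □s at x, so s at z, i.e. z=y.

◇s → □s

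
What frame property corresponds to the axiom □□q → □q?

Density

Suppose □□q→□q is valid. Take Rxy and set V(q)={w : xR²w}. Then □□q at x, so □q at x, so q at y, i.e. ∃z(Rxz∧Rzy).
Conversely, any frame satisfying ∀x ∀y (Rxy → ∃z (Rxz ∧ Rzy)) validates the schema.
So the correspondent is density.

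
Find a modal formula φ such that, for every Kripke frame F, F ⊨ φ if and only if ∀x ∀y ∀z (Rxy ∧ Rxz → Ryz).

The condition is the Euclidean property. The 5 schema ◇q → □◇q defines it.

◇q → □◇q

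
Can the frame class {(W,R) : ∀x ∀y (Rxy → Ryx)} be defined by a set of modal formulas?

Yes — defined by r → □◇r

The condition is symmetry. A defining modal formula is r → □◇r.
Suppose r→□◇r is valid. Take Rxy and set V(r)={x}. Then r at x, so □◇r at x, so ◇r at y, so some z with Ryz has r; z=x, i.e. Ryx.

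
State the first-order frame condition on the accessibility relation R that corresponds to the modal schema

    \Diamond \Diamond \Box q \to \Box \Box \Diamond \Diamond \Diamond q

\forall x \forall y \forall z ((x R^2 y \wedge x R^2 z) \to \exists w (yRw \wedge z R^3 w))

This is a Sahlqvist (Geach-type) schema ◇^2□^1q → □^2◇^3q.
Minimal-valuation argument: fix x; take any y with xR^2y and any z with xR^2z. Set V(q) to the set of worlds R-reachable from y in exactly 1 step. Then □^1q holds at y, so the antecedent holds at x; validity forces ◇^3q at z, giving a w with zR^3w and yR^1w.
First-order correspondent: \forall x \forall y \forall z ((x R^2 y \wedge x R^2 z) \to \exists w (yRw \wedge z R^3 w)).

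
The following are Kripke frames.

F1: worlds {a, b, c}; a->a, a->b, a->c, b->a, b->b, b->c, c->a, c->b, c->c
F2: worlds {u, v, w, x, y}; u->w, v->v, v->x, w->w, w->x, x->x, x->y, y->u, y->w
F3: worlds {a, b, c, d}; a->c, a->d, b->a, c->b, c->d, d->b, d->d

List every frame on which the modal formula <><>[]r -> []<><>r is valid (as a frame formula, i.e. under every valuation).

The schema corresponds to a generalized confluence (Geach) condition: forall x forall y forall z ((x R^2 y & xRz) -> exists w (yRw & z R^2 w)).
F1: condition met.
F2: fails — vR²y, vRv but no t with yRt and vR²t.
F3: fails — cR²b, cRb but no w with bRw and bR²w.

F1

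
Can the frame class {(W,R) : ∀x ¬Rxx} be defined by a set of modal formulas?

Any modally definable frame class is closed under surjective bounded morphisms.
The 2-cycle (worlds 0,1 with 0→1→0) is irreflexive, and the map sending every world to a single reflexive point • is a surjective bounded morphism (forth: every edge maps to (•,•); back: every world has a successor). So any modal formula valid on the 2-cycle is also valid on the reflexive point, which is not irreflexive.
So no modal formula (or set of formulas) defines exactly the irreflexive frames.

Not definable by any modal formula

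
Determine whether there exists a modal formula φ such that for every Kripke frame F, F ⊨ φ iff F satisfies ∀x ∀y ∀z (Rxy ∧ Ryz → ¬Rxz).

Modal frame validity is preserved under surjective bounded morphisms.
The 7-cycle (worlds a,b,c,d,e,f,g with a→b→c→d→e→f→g→a) is intransitive. Mapping every world to a single reflexive point • is a surjective bounded morphism; the reflexive point is not intransitive (R••∧R•• but R••).
So no modal formula (or set of formulas) defines exactly the intransitive frames.

No — not modally definable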